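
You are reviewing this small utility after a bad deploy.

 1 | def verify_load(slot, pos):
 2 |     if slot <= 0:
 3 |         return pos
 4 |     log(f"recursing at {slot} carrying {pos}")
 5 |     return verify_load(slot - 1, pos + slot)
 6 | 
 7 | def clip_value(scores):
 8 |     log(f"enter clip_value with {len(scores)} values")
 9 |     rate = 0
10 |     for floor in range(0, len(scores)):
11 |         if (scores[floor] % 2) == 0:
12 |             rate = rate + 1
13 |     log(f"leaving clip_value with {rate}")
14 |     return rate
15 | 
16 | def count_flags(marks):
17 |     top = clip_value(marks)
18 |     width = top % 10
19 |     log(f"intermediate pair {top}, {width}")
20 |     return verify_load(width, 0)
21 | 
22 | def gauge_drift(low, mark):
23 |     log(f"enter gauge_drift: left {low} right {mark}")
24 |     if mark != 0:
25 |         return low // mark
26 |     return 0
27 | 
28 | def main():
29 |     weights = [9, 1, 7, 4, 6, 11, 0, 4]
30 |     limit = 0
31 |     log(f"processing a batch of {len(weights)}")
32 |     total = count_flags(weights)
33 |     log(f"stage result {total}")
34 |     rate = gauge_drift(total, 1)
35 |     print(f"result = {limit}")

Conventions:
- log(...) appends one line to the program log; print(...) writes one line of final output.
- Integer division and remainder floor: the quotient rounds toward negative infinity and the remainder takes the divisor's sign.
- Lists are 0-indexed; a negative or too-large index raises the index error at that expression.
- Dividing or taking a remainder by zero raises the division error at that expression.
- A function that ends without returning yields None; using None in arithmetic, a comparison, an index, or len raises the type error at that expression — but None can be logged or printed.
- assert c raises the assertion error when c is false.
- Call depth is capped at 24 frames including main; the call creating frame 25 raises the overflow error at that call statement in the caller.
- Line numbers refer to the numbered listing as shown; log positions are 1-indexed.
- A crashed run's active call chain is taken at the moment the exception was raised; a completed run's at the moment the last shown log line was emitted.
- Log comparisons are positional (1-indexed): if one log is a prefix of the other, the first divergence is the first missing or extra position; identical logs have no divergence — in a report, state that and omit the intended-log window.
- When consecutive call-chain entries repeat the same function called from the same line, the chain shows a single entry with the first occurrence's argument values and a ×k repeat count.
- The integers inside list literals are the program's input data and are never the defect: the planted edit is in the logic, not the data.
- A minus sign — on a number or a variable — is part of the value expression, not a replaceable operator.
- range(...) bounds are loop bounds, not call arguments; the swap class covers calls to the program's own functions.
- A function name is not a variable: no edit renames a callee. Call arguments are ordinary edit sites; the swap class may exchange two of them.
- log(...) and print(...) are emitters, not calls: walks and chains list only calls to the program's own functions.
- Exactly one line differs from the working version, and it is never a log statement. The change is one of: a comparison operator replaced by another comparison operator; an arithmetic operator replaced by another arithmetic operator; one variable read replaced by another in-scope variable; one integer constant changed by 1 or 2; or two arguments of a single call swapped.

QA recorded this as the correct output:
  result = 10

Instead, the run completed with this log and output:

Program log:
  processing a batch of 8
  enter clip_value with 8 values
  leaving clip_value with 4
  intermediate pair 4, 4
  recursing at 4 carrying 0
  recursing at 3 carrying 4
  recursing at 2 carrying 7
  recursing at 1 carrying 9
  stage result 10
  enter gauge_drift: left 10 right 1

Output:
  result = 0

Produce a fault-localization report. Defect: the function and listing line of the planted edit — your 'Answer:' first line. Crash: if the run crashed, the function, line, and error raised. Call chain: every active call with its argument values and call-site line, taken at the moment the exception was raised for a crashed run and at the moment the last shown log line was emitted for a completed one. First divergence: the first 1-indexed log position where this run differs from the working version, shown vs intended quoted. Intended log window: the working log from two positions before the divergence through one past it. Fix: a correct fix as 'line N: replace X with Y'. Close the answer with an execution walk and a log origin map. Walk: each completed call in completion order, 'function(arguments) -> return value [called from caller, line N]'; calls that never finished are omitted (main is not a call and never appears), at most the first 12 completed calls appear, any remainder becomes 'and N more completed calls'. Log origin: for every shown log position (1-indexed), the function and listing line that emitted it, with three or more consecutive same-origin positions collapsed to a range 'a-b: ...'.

Answer: the defect is in main at line 35.
Core observation: Log streams are identical — the defect surfaces only in the printed output.
Call chain: main -> gauge_drift(10, 1) (called at line 34).
First divergence: none — the logs agree in full.
Execution walk:
  clip_value([9, 1, 7, 4, 6, 11, 0, 4]) -> 4  [called from count_flags, line 17]
  verify_load(0, 10) -> 10  [called from verify_load, line 5]
  verify_load(1, 9) -> 10  [called from verify_load, line 5]
  verify_load(2, 7) -> 10  [called from verify_load, line 5]
  verify_load(3, 4) -> 10  [called from verify_load, line 5]
  verify_load(4, 0) -> 10  [called from count_flags, line 20]
  count_flags([9, 1, 7, 4, 6, 11, 0, 4]) -> 10  [called from main, line 32]
  gauge_drift(10, 1) -> 10  [called from main, line 34]
Log origin:
  1 — main, line 31
  2 — clip_value, line 8
  3 — clip_value, line 13
  4 — count_flags, line 19
  5-8 — verify_load, line 4
  9 — main, line 33
  10 — gauge_drift, line 23
A correct fix: line 35: replace `limit` with `rate`.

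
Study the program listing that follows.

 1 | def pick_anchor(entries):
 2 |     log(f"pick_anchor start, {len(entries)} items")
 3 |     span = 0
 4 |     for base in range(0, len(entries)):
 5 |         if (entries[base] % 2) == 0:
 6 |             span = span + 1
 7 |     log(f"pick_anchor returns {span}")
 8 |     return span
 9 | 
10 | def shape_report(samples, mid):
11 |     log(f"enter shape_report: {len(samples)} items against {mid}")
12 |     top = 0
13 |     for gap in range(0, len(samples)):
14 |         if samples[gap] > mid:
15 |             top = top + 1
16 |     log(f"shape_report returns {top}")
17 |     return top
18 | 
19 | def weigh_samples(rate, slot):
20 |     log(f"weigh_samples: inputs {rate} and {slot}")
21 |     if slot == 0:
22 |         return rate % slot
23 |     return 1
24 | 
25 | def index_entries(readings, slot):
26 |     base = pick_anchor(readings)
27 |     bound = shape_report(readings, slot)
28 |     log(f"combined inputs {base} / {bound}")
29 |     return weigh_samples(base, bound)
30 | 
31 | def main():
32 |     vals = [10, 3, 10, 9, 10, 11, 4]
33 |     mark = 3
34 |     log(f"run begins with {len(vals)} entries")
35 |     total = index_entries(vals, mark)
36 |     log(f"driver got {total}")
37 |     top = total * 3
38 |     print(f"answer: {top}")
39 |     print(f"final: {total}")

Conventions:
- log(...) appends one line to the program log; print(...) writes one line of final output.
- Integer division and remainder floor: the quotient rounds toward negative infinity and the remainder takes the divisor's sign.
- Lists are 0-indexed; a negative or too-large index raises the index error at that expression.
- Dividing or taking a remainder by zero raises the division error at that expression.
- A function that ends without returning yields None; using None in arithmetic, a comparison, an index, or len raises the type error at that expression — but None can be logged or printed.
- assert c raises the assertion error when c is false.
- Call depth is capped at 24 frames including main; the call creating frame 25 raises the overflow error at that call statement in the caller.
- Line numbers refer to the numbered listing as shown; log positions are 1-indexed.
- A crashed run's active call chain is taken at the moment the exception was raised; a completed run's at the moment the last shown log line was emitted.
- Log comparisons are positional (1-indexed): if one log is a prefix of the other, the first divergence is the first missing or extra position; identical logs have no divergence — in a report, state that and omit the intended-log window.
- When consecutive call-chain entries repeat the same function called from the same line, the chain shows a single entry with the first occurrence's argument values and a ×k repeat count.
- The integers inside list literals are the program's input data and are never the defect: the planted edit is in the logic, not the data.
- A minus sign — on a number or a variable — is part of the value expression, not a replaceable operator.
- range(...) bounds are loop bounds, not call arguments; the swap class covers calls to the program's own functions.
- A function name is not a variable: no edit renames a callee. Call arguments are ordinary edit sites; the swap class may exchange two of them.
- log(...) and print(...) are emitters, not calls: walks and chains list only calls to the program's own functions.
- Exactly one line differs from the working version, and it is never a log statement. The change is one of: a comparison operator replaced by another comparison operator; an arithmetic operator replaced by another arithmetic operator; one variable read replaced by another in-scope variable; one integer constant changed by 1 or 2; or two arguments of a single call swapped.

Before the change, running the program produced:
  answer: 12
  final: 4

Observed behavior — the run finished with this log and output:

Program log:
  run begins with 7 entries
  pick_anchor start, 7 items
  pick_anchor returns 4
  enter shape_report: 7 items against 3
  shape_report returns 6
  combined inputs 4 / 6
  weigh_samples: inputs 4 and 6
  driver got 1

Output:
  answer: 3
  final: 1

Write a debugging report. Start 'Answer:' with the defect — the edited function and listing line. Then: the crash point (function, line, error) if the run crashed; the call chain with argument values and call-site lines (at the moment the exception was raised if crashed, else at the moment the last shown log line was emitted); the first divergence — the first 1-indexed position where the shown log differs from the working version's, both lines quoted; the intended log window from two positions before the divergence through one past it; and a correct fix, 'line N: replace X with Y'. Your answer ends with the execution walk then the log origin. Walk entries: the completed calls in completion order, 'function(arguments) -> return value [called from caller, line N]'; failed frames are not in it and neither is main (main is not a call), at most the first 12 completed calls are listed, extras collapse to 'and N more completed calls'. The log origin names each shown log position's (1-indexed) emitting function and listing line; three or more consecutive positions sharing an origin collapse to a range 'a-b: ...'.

Answer: the defect is in weigh_samples at line 21.
Key observation: Position 8 is the first bad log line: 'driver got 1' should read 'driver got 4'.
Call chain: main.
First divergence: position 8 — the shown line 'driver got 1' should read 'driver got 4'.
Intended log window:
  6: combined inputs 4 / 6
  7: weigh_samples: inputs 4 and 6
  8: driver got 4
Execution walk:
  pick_anchor([10, 3, 10, 9, 10, 11, 4]) -> 4  [called from index_entries, line 26]
  shape_report([10, 3, 10, 9, 10, 11, 4], 3) -> 6  [called from index_entries, line 27]
  weigh_samples(4, 6) -> 1  [called from index_entries, line 29]
  index_entries([10, 3, 10, 9, 10, 11, 4], 3) -> 1  [called from main, line 35]
Origin of each log line:
  1 — main, line 34
  2 — pick_anchor, line 2
  3 — pick_anchor, line 7
  4 — shape_report, line 11
  5 — shape_report, line 16
  6 — index_entries, line 28
  7 — weigh_samples, line 20
  8 — main, line 36
A correct fix: line 21: replace `==` with `!=`.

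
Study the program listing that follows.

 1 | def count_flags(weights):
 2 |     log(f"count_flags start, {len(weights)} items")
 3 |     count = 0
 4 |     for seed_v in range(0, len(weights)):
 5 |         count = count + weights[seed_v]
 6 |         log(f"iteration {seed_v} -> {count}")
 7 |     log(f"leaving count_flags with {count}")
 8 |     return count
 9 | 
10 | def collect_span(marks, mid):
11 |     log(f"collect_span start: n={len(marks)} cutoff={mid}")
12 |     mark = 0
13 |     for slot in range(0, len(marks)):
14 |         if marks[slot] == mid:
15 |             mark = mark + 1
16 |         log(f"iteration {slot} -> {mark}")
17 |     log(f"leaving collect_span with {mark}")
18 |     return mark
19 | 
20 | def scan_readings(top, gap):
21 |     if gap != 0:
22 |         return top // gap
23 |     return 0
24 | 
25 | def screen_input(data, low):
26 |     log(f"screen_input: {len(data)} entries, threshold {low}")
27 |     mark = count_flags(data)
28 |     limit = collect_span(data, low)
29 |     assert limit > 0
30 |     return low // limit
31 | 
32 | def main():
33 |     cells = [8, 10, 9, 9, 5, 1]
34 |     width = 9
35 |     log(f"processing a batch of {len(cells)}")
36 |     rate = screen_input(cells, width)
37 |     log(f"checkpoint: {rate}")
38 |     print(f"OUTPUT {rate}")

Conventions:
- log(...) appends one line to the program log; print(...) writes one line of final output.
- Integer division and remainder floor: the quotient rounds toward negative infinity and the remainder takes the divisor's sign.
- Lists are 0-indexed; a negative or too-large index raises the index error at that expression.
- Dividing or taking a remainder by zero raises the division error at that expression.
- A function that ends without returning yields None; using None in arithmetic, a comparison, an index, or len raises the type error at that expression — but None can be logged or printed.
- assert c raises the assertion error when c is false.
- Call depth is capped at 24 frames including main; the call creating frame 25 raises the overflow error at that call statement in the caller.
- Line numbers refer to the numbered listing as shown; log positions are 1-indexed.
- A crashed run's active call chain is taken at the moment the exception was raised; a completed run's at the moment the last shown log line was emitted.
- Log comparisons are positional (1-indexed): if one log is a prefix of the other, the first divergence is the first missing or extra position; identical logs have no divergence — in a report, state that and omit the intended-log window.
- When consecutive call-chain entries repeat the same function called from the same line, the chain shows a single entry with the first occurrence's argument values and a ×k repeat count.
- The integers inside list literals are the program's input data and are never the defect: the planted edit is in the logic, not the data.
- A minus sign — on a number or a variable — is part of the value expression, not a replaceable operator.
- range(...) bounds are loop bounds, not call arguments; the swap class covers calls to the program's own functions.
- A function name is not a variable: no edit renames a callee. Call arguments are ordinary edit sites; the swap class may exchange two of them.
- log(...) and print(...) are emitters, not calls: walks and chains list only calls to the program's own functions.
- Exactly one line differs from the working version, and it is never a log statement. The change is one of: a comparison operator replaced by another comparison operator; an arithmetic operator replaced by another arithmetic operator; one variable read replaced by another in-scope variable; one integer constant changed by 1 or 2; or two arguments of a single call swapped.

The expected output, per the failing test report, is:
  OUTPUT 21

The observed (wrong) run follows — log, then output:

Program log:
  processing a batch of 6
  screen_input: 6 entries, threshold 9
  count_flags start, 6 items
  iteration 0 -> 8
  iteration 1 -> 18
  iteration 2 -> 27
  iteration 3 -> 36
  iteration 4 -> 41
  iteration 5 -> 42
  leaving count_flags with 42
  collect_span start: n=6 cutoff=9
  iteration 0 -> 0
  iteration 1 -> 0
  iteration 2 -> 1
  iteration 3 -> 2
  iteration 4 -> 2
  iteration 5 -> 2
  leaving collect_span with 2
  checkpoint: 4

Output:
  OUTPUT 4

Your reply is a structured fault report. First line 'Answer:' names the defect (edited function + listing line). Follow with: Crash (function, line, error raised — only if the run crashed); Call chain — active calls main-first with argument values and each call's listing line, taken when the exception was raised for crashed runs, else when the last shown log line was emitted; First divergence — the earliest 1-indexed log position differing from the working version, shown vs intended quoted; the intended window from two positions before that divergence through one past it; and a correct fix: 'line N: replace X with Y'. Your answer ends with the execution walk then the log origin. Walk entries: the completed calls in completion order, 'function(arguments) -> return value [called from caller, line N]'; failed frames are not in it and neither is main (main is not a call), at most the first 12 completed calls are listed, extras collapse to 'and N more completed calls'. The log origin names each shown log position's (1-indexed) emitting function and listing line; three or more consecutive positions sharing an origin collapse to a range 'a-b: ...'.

Answer: the defect is in screen_input at line 30.
Key fact: Log line 19 is where behavior first shows: 'checkpoint: 4' appears instead of 'checkpoint: 21'.
Call chain: main.
First divergence: position 19; shown 'checkpoint: 4' vs intended 'checkpoint: 21'.
Intended log window:
  17: iteration 5 -> 2
  18: leaving collect_span with 2
  19: checkpoint: 21
Execution walk:
  count_flags([8, 10, 9, 9, 5, 1]) -> 42  [called from screen_input, line 27]
  collect_span([8, 10, 9, 9, 5, 1], 9) -> 2  [called from screen_input, line 28]
  screen_input([8, 10, 9, 9, 5, 1], 9) -> 4  [called from main, line 36]
Log line origins:
  1: logged in main at line 35
  2: logged in screen_input at line 26
  3: logged in count_flags at line 2
  4-9: logged in count_flags at line 6
  10: logged in count_flags at line 7
  11: logged in collect_span at line 11
  12-17: logged in collect_span at line 16
  18: logged in collect_span at line 17
  19: logged in main at line 37
A correct fix: line 30: replace `low` with `mark`.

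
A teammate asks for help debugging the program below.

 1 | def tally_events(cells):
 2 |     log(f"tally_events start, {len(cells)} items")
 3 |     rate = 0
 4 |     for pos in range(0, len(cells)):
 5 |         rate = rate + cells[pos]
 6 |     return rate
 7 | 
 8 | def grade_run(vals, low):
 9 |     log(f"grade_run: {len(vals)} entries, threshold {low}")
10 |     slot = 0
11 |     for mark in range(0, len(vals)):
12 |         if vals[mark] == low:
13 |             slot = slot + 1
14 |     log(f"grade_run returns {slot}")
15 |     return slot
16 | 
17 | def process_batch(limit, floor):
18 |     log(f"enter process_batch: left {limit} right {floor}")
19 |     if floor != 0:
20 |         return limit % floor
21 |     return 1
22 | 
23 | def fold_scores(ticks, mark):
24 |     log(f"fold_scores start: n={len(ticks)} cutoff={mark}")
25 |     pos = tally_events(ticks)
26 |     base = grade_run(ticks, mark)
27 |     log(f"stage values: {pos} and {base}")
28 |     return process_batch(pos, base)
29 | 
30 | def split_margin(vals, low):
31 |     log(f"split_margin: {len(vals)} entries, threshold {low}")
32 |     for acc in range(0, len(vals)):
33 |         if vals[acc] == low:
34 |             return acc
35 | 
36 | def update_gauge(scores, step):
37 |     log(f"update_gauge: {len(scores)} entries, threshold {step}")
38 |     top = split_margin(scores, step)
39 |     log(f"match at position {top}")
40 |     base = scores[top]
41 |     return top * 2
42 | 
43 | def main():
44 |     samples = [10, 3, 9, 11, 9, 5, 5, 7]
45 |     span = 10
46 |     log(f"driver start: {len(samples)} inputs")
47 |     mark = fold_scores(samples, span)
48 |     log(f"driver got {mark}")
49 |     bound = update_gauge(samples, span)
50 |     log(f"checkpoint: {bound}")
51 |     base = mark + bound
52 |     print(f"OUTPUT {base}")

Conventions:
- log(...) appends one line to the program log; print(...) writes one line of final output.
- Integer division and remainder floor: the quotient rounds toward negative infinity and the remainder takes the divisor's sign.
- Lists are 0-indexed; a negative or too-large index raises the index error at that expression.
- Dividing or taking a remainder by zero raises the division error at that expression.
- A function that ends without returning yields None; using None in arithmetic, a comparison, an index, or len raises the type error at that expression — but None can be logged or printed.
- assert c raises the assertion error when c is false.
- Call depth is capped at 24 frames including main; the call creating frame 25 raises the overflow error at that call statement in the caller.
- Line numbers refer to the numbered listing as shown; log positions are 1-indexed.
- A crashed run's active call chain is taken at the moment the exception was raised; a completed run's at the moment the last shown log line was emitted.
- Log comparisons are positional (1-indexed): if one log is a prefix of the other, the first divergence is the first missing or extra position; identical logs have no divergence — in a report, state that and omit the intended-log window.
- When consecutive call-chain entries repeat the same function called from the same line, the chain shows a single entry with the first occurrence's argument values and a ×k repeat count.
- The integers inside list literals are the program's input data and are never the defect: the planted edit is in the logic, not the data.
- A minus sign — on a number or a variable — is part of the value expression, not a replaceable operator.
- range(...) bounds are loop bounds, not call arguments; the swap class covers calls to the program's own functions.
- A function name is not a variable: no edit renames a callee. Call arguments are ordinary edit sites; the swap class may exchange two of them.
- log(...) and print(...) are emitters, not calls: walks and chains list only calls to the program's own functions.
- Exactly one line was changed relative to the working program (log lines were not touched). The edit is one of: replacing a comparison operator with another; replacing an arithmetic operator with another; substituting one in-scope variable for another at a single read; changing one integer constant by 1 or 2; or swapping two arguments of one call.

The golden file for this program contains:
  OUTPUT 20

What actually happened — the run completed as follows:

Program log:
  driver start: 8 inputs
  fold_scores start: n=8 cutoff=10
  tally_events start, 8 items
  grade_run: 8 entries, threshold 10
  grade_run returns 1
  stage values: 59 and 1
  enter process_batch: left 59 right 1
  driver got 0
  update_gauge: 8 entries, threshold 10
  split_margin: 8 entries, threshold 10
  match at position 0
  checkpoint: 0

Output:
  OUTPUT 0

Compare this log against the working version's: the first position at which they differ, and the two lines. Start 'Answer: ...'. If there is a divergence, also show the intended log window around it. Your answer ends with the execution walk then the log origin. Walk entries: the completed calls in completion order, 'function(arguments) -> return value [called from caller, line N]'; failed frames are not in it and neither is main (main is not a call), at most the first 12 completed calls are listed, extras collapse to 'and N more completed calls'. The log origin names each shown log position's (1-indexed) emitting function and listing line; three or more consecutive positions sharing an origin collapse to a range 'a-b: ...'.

Answer: position 12; shown 'checkpoint: 0' vs intended 'checkpoint: 20'.
Intended log window:
  10: split_margin: 8 entries, threshold 10
  11: match at position 0
  12: checkpoint: 20
Execution walk:
  tally_events([10, 3, 9, 11, 9, 5, 5, 7]) -> 59  [called from fold_scores, line 25]
  grade_run([10, 3, 9, 11, 9, 5, 5, 7], 10) -> 1  [called from fold_scores, line 26]
  process_batch(59, 1) -> 0  [called from fold_scores, line 28]
  fold_scores([10, 3, 9, 11, 9, 5, 5, 7], 10) -> 0  [called from main, line 47]
  split_margin([10, 3, 9, 11, 9, 5, 5, 7], 10) -> 0  [called from update_gauge, line 38]
  update_gauge([10, 3, 9, 11, 9, 5, 5, 7], 10) -> 0  [called from main, line 49]
Log origins:
  1: emitted by main (line 46)
  2: emitted by fold_scores (line 24)
  3: emitted by tally_events (line 2)
  4: emitted by grade_run (line 9)
  5: emitted by grade_run (line 14)
  6: emitted by fold_scores (line 27)
  7: emitted by process_batch (line 18)
  8: emitted by main (line 48)
  9: emitted by update_gauge (line 37)
  10: emitted by split_margin (line 31)
  11: emitted by update_gauge (line 39)
  12: emitted by main (line 50)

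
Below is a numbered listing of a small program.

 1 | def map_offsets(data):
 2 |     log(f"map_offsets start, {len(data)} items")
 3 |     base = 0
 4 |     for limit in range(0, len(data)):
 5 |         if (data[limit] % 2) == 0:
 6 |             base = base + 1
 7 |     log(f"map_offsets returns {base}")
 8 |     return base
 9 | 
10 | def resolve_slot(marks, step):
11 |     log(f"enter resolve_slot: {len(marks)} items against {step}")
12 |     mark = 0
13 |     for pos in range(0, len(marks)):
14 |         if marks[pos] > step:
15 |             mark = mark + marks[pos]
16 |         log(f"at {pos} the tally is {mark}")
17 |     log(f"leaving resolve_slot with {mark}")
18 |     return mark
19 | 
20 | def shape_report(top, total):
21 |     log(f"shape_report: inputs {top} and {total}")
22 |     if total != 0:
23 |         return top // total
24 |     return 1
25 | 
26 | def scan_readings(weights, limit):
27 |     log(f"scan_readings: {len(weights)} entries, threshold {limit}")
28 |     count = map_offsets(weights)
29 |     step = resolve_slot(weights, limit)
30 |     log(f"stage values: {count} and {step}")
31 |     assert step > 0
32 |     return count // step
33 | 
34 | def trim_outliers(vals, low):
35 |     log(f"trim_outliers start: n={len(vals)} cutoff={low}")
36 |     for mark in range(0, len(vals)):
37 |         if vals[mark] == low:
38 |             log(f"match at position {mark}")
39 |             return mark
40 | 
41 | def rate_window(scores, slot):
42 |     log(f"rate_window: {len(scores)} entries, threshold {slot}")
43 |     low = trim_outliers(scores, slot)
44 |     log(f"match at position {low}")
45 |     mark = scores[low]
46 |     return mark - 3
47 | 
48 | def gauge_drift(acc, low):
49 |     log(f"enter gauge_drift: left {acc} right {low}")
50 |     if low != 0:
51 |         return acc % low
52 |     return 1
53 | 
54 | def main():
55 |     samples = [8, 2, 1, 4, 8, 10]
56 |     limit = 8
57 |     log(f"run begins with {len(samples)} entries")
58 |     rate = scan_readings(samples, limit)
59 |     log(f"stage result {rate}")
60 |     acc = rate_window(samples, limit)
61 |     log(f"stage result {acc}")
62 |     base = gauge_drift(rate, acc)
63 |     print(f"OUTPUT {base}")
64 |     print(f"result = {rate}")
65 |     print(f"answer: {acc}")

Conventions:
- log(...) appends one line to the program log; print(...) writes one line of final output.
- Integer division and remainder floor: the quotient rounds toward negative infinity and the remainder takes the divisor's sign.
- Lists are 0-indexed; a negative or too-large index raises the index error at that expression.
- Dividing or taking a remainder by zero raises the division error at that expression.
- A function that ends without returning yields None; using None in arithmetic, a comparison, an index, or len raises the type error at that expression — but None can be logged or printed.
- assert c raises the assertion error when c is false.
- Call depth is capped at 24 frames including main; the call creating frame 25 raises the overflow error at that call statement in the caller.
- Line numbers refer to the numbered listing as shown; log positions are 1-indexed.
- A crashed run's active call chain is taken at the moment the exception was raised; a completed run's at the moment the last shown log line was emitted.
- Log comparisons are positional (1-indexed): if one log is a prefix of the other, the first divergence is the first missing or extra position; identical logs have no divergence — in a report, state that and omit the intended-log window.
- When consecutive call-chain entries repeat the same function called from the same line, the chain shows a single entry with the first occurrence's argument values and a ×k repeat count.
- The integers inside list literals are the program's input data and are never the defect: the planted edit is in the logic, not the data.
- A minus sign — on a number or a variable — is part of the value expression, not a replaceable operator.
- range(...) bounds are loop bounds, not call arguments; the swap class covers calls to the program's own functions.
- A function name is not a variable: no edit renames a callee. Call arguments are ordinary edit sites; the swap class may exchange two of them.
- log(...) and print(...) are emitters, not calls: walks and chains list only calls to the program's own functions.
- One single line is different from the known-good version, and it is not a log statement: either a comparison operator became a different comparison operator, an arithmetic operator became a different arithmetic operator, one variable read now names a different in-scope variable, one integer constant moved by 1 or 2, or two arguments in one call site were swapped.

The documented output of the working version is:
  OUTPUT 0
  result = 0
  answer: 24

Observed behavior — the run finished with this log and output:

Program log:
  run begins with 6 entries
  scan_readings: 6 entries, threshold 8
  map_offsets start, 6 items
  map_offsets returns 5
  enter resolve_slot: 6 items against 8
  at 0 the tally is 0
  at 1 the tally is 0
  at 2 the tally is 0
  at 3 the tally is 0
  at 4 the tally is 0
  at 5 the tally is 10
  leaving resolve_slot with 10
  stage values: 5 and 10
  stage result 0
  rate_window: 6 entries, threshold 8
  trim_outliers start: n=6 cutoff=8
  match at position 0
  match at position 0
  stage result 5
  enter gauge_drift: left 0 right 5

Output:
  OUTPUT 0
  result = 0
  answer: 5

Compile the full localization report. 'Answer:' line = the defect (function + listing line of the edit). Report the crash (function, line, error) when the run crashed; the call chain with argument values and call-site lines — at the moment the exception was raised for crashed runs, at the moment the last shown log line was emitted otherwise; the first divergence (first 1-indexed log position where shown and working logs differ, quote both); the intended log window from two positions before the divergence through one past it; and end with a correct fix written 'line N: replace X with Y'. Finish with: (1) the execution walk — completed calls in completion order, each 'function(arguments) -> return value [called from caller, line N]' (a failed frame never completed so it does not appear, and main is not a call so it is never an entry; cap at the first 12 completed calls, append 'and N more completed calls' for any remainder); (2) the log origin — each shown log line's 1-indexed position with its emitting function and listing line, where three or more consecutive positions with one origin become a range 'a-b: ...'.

Answer: the defect is in rate_window at line 46.
Core observation: At log position 19 the runs split — shown 'stage result 5', but the working version logs 'stage result 24'.
Call chain: main -> gauge_drift(0, 5) (called at line 62).
First divergence: at position 19 the run shows 'stage result 5' where the working version logs 'stage result 24'.
Intended log window:
  17: match at position 0
  18: match at position 0
  19: stage result 24
  20: enter gauge_drift: left 0 right 24
Execution walk:
  map_offsets([8, 2, 1, 4, 8, 10]) -> 5  [called from scan_readings, line 28]
  resolve_slot([8, 2, 1, 4, 8, 10], 8) -> 10  [called from scan_readings, line 29]
  scan_readings([8, 2, 1, 4, 8, 10], 8) -> 0  [called from main, line 58]
  trim_outliers([8, 2, 1, 4, 8, 10], 8) -> 0  [called from rate_window, line 43]
  rate_window([8, 2, 1, 4, 8, 10], 8) -> 5  [called from main, line 60]
  gauge_drift(0, 5) -> 0  [called from main, line 62]
Log line origins:
  1 — main, line 57
  2 — scan_readings, line 27
  3 — map_offsets, line 2
  4 — map_offsets, line 7
  5 — resolve_slot, line 11
  6-11 — resolve_slot, line 16
  12 — resolve_slot, line 17
  13 — scan_readings, line 30
  14 — main, line 59
  15 — rate_window, line 42
  16 — trim_outliers, line 35
  17 — trim_outliers, line 38
  18 — rate_window, line 44
  19 — main, line 61
  20 — gauge_drift, line 49
A correct fix: line 46: replace `-` with `*`.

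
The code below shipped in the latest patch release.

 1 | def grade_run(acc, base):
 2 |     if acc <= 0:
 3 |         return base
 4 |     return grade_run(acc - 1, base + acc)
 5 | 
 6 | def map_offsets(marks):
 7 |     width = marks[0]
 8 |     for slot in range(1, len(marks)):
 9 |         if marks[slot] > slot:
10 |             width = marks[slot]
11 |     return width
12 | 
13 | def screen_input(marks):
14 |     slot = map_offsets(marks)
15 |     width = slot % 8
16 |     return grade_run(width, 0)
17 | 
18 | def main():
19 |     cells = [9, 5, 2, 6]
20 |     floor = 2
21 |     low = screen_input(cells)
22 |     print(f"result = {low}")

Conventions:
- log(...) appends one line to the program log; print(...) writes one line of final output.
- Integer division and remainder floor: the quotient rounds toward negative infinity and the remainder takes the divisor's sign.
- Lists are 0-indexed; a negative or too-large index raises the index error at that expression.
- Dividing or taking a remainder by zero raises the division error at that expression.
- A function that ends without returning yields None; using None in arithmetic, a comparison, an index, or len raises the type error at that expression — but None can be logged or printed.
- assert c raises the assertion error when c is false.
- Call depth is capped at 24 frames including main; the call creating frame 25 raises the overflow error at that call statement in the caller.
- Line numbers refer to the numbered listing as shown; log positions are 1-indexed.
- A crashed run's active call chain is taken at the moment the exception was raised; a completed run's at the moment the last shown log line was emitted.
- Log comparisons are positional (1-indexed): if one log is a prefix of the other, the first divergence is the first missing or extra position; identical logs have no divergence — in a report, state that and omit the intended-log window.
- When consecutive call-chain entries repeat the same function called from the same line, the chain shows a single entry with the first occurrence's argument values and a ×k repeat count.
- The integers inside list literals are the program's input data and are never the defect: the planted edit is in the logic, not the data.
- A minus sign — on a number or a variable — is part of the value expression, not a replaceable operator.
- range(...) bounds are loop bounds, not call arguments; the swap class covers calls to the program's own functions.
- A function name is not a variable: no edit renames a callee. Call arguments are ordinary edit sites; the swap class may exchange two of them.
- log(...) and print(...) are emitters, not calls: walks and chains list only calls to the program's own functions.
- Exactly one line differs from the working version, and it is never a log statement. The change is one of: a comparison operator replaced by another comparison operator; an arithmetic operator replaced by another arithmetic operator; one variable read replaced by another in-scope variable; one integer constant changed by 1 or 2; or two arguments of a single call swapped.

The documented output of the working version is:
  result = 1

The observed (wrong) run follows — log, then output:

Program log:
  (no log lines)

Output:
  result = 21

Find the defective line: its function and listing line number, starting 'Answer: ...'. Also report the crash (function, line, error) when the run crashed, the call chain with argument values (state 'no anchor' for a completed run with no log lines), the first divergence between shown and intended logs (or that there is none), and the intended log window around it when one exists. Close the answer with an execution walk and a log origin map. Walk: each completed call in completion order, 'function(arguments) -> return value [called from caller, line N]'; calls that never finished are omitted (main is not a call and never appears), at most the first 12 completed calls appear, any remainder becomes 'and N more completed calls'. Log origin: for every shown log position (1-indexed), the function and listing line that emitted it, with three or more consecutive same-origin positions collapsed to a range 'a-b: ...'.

Answer: the defect is in map_offsets at line 9.
Key observation: No log line changed; the fault shows up purely in the output.
Call chain: (no anchor — the run completed with no log lines).
First divergence: none — the logs agree in full.
Execution walk:
  map_offsets([9, 5, 2, 6]) -> 6  [called from screen_input, line 14]
  grade_run(0, 21) -> 21  [called from grade_run, line 4]
  grade_run(1, 20) -> 21  [called from grade_run, line 4]
  grade_run(2, 18) -> 21  [called from grade_run, line 4]
  grade_run(3, 15) -> 21  [called from grade_run, line 4]
  grade_run(4, 11) -> 21  [called from grade_run, line 4]
  grade_run(5, 6) -> 21  [called from grade_run, line 4]
  grade_run(6, 0) -> 21  [called from screen_input, line 16]
  screen_input([9, 5, 2, 6]) -> 21  [called from main, line 21]
Log origin:
  (no log lines)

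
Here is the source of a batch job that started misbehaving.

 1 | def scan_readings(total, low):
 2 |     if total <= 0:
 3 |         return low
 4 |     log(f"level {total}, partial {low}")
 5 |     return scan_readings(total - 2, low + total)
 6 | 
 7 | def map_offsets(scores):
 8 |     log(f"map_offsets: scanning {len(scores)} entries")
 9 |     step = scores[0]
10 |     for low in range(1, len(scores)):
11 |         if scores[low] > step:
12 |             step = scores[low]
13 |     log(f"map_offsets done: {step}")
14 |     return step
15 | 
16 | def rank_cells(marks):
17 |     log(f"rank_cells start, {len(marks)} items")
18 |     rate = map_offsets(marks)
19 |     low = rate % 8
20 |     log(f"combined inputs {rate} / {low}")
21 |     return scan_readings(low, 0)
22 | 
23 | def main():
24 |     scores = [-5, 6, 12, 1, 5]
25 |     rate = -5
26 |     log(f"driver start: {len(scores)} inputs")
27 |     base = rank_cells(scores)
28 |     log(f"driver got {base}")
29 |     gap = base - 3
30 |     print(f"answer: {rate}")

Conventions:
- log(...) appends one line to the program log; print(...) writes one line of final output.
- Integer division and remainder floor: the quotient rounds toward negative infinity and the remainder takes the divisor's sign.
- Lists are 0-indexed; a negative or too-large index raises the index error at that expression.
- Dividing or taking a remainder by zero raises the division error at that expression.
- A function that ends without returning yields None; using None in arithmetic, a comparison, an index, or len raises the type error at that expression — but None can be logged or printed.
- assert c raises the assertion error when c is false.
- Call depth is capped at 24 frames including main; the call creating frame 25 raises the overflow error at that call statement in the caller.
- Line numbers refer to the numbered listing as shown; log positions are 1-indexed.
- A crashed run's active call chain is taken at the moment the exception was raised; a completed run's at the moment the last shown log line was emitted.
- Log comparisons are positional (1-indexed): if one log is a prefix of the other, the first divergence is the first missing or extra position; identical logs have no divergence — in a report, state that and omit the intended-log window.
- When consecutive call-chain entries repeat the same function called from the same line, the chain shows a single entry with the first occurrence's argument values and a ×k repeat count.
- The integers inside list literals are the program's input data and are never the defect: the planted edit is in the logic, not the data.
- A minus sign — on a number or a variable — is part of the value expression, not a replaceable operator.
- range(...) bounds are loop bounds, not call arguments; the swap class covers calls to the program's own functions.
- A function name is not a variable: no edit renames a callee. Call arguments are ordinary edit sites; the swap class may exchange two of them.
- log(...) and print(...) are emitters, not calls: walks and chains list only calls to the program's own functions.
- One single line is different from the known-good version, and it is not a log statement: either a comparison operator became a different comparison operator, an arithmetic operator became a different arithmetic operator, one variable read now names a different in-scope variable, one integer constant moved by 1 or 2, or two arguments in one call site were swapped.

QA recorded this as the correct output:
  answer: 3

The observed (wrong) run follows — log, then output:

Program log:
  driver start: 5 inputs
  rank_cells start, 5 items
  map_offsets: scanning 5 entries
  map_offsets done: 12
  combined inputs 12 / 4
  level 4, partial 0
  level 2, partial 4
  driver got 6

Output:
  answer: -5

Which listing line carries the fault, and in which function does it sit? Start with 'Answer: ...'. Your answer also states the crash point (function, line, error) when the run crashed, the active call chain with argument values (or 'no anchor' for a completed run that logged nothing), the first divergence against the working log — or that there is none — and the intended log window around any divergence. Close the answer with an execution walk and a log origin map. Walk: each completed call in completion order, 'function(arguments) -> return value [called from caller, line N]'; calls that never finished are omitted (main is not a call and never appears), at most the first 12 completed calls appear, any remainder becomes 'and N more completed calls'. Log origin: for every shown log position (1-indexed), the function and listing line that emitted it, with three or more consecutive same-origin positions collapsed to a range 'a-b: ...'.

Answer: the defect is in main at line 30.
Key fact: The two runs log identically and part ways only at the printed values.
Call chain: main.
First divergence: there is none — every log position agrees.
Execution walk:
  map_offsets([-5, 6, 12, 1, 5]) -> 12  [called from rank_cells, line 18]
  scan_readings(0, 6) -> 6  [called from scan_readings, line 5]
  scan_readings(2, 4) -> 6  [called from scan_readings, line 5]
  scan_readings(4, 0) -> 6  [called from rank_cells, line 21]
  rank_cells([-5, 6, 12, 1, 5]) -> 6  [called from main, line 27]
Log origins:
  1: emitted by main (line 26)
  2: emitted by rank_cells (line 17)
  3: emitted by map_offsets (line 8)
  4: emitted by map_offsets (line 13)
  5: emitted by rank_cells (line 20)
  6: emitted by scan_readings (line 4)
  7: emitted by scan_readings (line 4)
  8: emitted by main (line 28)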